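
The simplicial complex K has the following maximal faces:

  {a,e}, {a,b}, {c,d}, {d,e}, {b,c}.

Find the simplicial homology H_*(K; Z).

We work with the vertex ordering a < b < c < d < e. The simplices of K, each written with vertices in increasing order, are:

  0-simplices (5): a, b, c, d, e
  1-simplices (5): ab, ae, bc, cd, de

so the chain groups are C_0 ≅ Z^5, C_1 ≅ Z^5.

Boundary ∂_1: C_1 → C_0 sends each edge [p,q] (with p < q) to q − p.
The resulting 5×5 matrix has rank 4, and its Smith normal form has invariant factors (1,1,1,1).

Reading off H_k = ker ∂_k / im ∂_{k+1}:

  H_0: rank C_0 − rank ∂_1 = 5 − 4 = 1, and the invariant factors of ∂_1 are all 1, so H_0 = Z.
  H_1: rank ker ∂_1 − rank ∂_2 = (5 − 4) − 0 = 1, and there is no ∂_2, so H_1 = Z.

H_0 = Z,  H_1 = Z.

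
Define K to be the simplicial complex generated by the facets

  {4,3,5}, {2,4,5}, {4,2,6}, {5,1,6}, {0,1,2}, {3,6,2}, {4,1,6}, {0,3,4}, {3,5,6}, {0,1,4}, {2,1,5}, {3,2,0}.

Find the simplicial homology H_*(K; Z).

Fix the vertex order 0 < 1 < 2 < 3 < 4 < 5 < 6 and write every simplex with vertices in increasing order. Then dim K = 2 and the simplices of K are:

  0-simplices (7): [0], [1], [2], [3], [4], [5], [6]
  1-simplices (18): [0,1], [0,2], [0,3], [0,4], [1,2], [1,4], [1,5], [1,6], [2,3], [2,4], [2,5], [2,6], [3,4], [3,5], [3,6], [4,5], [4,6], [5,6]
  2-simplices (12): [0,1,2], [0,1,4], [0,2,3], [0,3,4], [1,2,5], [1,4,6], [1,5,6], [2,3,6], [2,4,5], [2,4,6], [3,4,5], [3,5,6]

Hence C_0 ≅ Z^7, C_1 ≅ Z^18, C_2 ≅ Z^12.

Boundary ∂_1: C_1 → C_0 maps an edge to its endpoints' difference, ∂[p,q] = q − p. For instance
  ∂[0,4] = [4] − [0].
The resulting 7×18 matrix has rank 6, and its Smith normal form has invariant factors (1,1,1,1,1,1).

∂_2: C_2 → C_1 maps a triangle to the signed sum of its edges. For instance
  ∂[2,3,6] = [3,6] − [2,6] + [2,3],
  ∂[1,4,6] = [4,6] − [1,6] + [1,4].
The resulting 18×12 matrix has rank 12, and its Smith normal form has invariant factors (1,1,1,1,1,1,1,1,1,1,1,2).

Computing H_k = (kernel of ∂_k) / (image of ∂_{k+1}):

  H_0: rank C_0 − rank ∂_1 = 7 − 6 = 1, and the invariant factors of ∂_1 are all 1, so H_0 ≅ Z.
  H_1: rank ker ∂_1 − rank ∂_2 = (18 − 6) − 12 = 0, and ∂_2 has invariant factor 2 > 1, so H_1 ≅ Z/2.
  H_2: rank ker ∂_2 − rank ∂_3 = (12 − 12) − 0 = 0, and there is no ∂_3, so H_2 ≅ 0.

As a check, the Euler characteristic is 7 − 18 + 12 = 1, which agrees with 1 − 0 + 0 = 1.
(K is a triangulation of the real projective plane RP^2.)

H_0 ≅ Z,  H_1 ≅ Z/2,  H_2 = 0.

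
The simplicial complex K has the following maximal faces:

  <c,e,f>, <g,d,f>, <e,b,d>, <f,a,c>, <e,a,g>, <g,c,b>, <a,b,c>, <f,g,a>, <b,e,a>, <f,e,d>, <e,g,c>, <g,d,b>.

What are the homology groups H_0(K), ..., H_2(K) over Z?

H_0 ≅ Z,  H_1 ≅ Z/2,  H_2 = 0.

Take the total order a < b < c < d < e < f < g on the vertex set. Then K (dimension 2) consists of the simplices:

  0-simplices (7): a, b, c, d, e, f, g
  1-simplices (18): ab, ac, ae, af, ag, bc, bd, be, bg, ce, cf, cg, de, df, dg, ef, eg, fg
  2-simplices (12): abc, abe, acf, aeg, afg, bcg, bde, bdg, cef, ceg, def, dfg

so the chain groups are C_0 ≅ Z^7, C_1 ≅ Z^18, C_2 ≅ Z^12.

The boundary map ∂_1: C_1 → C_0 sends each edge [p,q] (with p < q) to q − p.
The resulting 7×18 matrix has rank 6, and its Smith normal form has invariant factors (1,1,1,1,1,1).

The boundary map ∂_2: C_2 → C_1 sends each 2-simplex [p,q,r] to [q,r] − [p,r] + [p,q]. For instance
  ∂acf = cf − af + ac,
  ∂ceg = eg − cg + ce.
The resulting 18×12 matrix has rank 12, and its Smith normal form has invariant factors (1,1,1,1,1,1,1,1,1,1,1,2).

Reading off H_k = ker ∂_k / im ∂_{k+1}:

  H_0: rank C_0 − rank ∂_1 = 7 − 6 = 1, and the invariant factors of ∂_1 are all 1, so H_0 ≅ Z.
  H_1: rank ker ∂_1 − rank ∂_2 = (18 − 6) − 12 = 0, and ∂_2 has invariant factor 2 > 1, so H_1 ≅ Z/2.
  H_2: rank ker ∂_2 − rank ∂_3 = (12 − 12) − 0 = 0, and there is no ∂_3, so H_2 ≅ 0.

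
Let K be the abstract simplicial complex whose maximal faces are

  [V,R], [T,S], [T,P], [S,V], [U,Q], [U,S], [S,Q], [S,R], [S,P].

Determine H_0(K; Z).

H_0 = Z.

We work with the vertex ordering P < Q < R < S < T < U < V. The simplices of K, each written with vertices in increasing order, are:

  0-simplices (7): P, Q, R, S, T, U, V
  1-simplices (9): PS, PT, QS, QU, RS, RV, ST, SU, SV

so the chain groups are C_0 ≅ Z^7, C_1 ≅ Z^9.

Boundary ∂_1: C_1 → C_0 is given by ∂[p,q] = [q] − [p].
This gives a 7×9 integer matrix of rank 6; reducing to Smith normal form yields diagonal entries (1,1,1,1,1,1).

From H_k ≅ ker(∂_k) / im(∂_{k+1}) we obtain:

  H_0: rank C_0 − rank ∂_1 = 7 − 6 = 1, and the invariant factors of ∂_1 are all 1, so H_0 = Z.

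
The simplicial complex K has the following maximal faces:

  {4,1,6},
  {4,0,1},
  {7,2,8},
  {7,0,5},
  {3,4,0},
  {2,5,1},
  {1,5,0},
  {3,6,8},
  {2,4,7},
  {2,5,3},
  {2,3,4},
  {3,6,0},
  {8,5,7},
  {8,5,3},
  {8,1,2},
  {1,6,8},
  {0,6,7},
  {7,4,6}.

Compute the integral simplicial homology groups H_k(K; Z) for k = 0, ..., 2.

Take the total order 0 < 1 < 2 < 3 < 4 < 5 < 6 < 7 < 8 on the vertex set. Then K (dimension 2) consists of the simplices:

  0-simplices (9): [0], [1], [2], [3], [4], [5], [6], [7], [8]
  1-simplices (27): (27 of them)
  2-simplices (18): [0,1,4], [0,1,5], [0,3,4], [0,3,6], [0,5,7], [0,6,7], [1,2,5], [1,2,8], [1,4,6], [1,6,8], [2,3,4], [2,3,5], [2,4,7], [2,7,8], [3,5,8], [3,6,8], [4,6,7], [5,7,8]

giving chain groups C_0 ≅ Z^9, C_1 ≅ Z^27, C_2 ≅ Z^18.

The boundary map ∂_1: C_1 → C_0 maps an edge to its endpoints' difference, ∂[p,q] = q − p. For instance
  ∂[7,8] = [8] − [7].
The 9×27 boundary matrix has rank 8 and Smith normal form diag(1,1,1,1,1,1,1,1).

Boundary ∂_2: C_2 → C_1 sends each 2-simplex [p,q,r] to [q,r] − [p,r] + [p,q]. For instance
  ∂[4,6,7] = [6,7] − [4,7] + [4,6],
  ∂[2,7,8] = [7,8] − [2,8] + [2,7].
The 27×18 boundary matrix has rank 18 and Smith normal form diag(1,1,1,1,1,1,1,1,1,1,1,1,1,1,1,1,1,2).

Now H_k = ker ∂_k / im ∂_{k+1}, so:

  H_0: rank C_0 − rank ∂_1 = 9 − 8 = 1, and the invariant factors of ∂_1 are all 1, so H_0 ≅ Z.
  H_1: rank ker ∂_1 − rank ∂_2 = (27 − 8) − 18 = 1, and ∂_2 has invariant factor 2 > 1, so H_1 ≅ Z ⊕ Z_2.
  H_2: rank ker ∂_2 − rank ∂_3 = (18 − 18) − 0 = 0, and there is no ∂_3, so H_2 ≅ 0.

As a check, the Euler characteristic is 9 − 27 + 18 = 0, which agrees with 1 − 1 + 0 = 0.

H_0 = Z,  H_1 = Z ⊕ Z_2,  H_2 = 0.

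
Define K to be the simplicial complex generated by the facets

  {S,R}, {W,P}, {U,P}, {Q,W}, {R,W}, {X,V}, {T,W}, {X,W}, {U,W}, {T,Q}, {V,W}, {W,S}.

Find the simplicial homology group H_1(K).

Fix the vertex order P < Q < R < S < T < U < V < W < X and write every simplex with vertices in increasing order. Then dim K = 1 and the simplices of K are:

  0-simplices (9): P, Q, R, S, T, U, V, W, X
  1-simplices (12): PU, PW, QT, QW, RS, RW, SW, TW, UW, VW, VX, WX

so the chain groups are C_0 ≅ Z^9, C_1 ≅ Z^12.

The boundary map ∂_1: C_1 → C_0 is given by ∂[p,q] = [q] − [p]. For instance
  ∂PW = W − P.
The resulting 9×12 matrix has rank 8, and its Smith normal form has invariant factors (1,1,1,1,1,1,1,1).

Now H_k = ker ∂_k / im ∂_{k+1}, so:

  H_1: rank ker ∂_1 − rank ∂_2 = (12 − 8) − 0 = 4, and there is no ∂_2, so H_1 ≅ Z^4.

H_1 = Z^4.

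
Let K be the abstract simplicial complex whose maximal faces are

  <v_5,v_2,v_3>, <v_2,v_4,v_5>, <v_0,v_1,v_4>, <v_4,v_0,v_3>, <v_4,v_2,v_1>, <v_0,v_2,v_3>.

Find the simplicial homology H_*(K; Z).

H_0 = Z,  H_1 = Z,  H_2 = 0.

Take the total order v_0 < v_1 < v_2 < v_3 < v_4 < v_5 on the vertex set. Then K (dimension 2) consists of the simplices:

  0-simplices (6): [v_0], [v_1], [v_2], [v_3], [v_4], [v_5]
  1-simplices (12): [v_0,v_1], [v_0,v_2], [v_0,v_3], [v_0,v_4], [v_1,v_2], [v_1,v_4], [v_2,v_3], [v_2,v_4], [v_2,v_5], [v_3,v_4], [v_3,v_5], [v_4,v_5]
  2-simplices (6): [v_0,v_1,v_4], [v_0,v_2,v_3], [v_0,v_3,v_4], [v_1,v_2,v_4], [v_2,v_3,v_5], [v_2,v_4,v_5]

Hence C_0 ≅ Z^6, C_1 ≅ Z^12, C_2 ≅ Z^6.

The boundary map ∂_1: C_1 → C_0 is given by ∂[p,q] = [q] − [p]. For instance
  ∂[v_0,v_2] = [v_2] − [v_0].
The 6×12 boundary matrix has rank 5 and Smith normal form diag(1,1,1,1,1).

The boundary map ∂_2: C_2 → C_1 maps a triangle to the signed sum of its edges. For instance
  ∂[v_1,v_2,v_4] = [v_2,v_4] − [v_1,v_4] + [v_1,v_2],
  ∂[v_0,v_2,v_3] = [v_2,v_3] − [v_0,v_3] + [v_0,v_2].
The resulting 12×6 matrix has rank 6, and its Smith normal form has invariant factors (1,1,1,1,1,1).

Reading off H_k = ker ∂_k / im ∂_{k+1}:

  H_0: rank C_0 − rank ∂_1 = 6 − 5 = 1, and the invariant factors of ∂_1 are all 1, so H_0 ≅ Z.
  H_1: rank ker ∂_1 − rank ∂_2 = (12 − 5) − 6 = 1, and the invariant factors of ∂_2 are all 1, so H_1 ≅ Z.
  H_2: rank ker ∂_2 − rank ∂_3 = (6 − 6) − 0 = 0, and there is no ∂_3, so H_2 ≅ 0.

(K is a triangulation of the cylinder S^1 x I.)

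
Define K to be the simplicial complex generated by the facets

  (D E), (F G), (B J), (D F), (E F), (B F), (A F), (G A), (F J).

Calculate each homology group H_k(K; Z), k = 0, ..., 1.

H_0 = Z,  H_1 = Z^3.

Take the total order A < B < D < E < F < G < J on the vertex set. Then K (dimension 1) consists of the simplices:

  0-simplices (7): A, B, D, E, F, G, J
  1-simplices (9): AF, AG, BF, BJ, DE, DF, EF, FG, FJ

Hence C_0 ≅ Z^7, C_1 ≅ Z^9.

Boundary ∂_1: C_1 → C_0 sends each edge [p,q] (with p < q) to q − p. For instance
  ∂FG = G − F.
The 7×9 boundary matrix has rank 6 and Smith normal form diag(1,1,1,1,1,1).

Reading off H_k = ker ∂_k / im ∂_{k+1}:

  H_0: rank C_0 − rank ∂_1 = 7 − 6 = 1, and the invariant factors of ∂_1 are all 1, so H_0 ≅ Z.
  H_1: rank ker ∂_1 − rank ∂_2 = (9 − 6) − 0 = 3, and there is no ∂_2, so H_1 ≅ Z^3.

(K is a triangulation of a wedge of 3 circles.)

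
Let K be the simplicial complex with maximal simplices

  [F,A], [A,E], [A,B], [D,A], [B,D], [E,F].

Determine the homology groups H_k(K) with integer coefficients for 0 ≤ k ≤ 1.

H_0 = Z,  H_1 = Z^2.

Fix the vertex order A < B < D < E < F and write every simplex with vertices in increasing order. Then dim K = 1 and the simplices of K are:

  0-simplices (5): A, B, D, E, F
  1-simplices (6): AB, AD, AE, AF, BD, EF

so the chain groups are C_0 ≅ Z^5, C_1 ≅ Z^6.

The boundary map ∂_1: C_1 → C_0 sends each edge [p,q] (with p < q) to q − p. For instance
  ∂AF = F − A.
The 5×6 boundary matrix has rank 4 and Smith normal form diag(1,1,1,1).

Now H_k = ker ∂_k / im ∂_{k+1}, so:

  H_0: rank C_0 − rank ∂_1 = 5 − 4 = 1, and the invariant factors of ∂_1 are all 1, so H_0 = Z.
  H_1: rank ker ∂_1 − rank ∂_2 = (6 − 4) − 0 = 2, and there is no ∂_2, so H_1 = Z^2.

As a check, the Euler characteristic is 5 − 6 = -1, which agrees with 1 − 2 = -1.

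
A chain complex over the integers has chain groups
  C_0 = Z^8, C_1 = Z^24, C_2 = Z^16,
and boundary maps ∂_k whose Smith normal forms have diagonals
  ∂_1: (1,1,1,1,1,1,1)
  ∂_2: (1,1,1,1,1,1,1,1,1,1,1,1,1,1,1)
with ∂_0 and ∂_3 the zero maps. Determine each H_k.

H_0: b_0 = 8 − 0 − 7 = 1; torsion from ∂_1 factors > 1: none. So H_0 = Z.
H_1: b_1 = 24 − 7 − 15 = 2; torsion from ∂_2 factors > 1: none. So H_1 = Z^2.
H_2: b_2 = 16 − 15 − 0 = 1; torsion from ∂_3 factors > 1: none. So H_2 = Z.

H_0 = Z,  H_1 = Z^2,  H_2 = Z.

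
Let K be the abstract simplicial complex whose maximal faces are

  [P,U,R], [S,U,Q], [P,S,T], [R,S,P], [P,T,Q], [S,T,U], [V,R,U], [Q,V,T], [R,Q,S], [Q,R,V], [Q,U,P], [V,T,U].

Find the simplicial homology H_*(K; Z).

Order the vertices as P < Q < R < S < T < U < V. Listing each simplex with vertices in this order, K has dimension 2 with simplices:

  0-simplices (7): P, Q, R, S, T, U, V
  1-simplices (18): PQ, PR, PS, PT, PU, QR, QS, QT, QU, QV, RS, RU, RV, ST, SU, TU, TV, UV
  2-simplices (12): PQT, PQU, PRS, PRU, PST, QRS, QRV, QSU, QTV, RUV, STU, TUV

so the chain groups are C_0 ≅ Z^7, C_1 ≅ Z^18, C_2 ≅ Z^12.

The boundary map ∂_1: C_1 → C_0 sends each edge [p,q] (with p < q) to q − p. For instance
  ∂RV = V − R.
The 7×18 boundary matrix has rank 6 and Smith normal form diag(1,1,1,1,1,1).

∂_2: C_2 → C_1 acts by ∂[p,q,r] = [q,r] − [p,r] + [p,q]. For instance
  ∂STU = TU − SU + ST,
  ∂PQU = QU − PU + PQ.
This gives a 18×12 integer matrix of rank 12; reducing to Smith normal form yields diagonal entries (1,1,1,1,1,1,1,1,1,1,1,2).

Reading off H_k = ker ∂_k / im ∂_{k+1}:

  H_0: rank C_0 − rank ∂_1 = 7 − 6 = 1, and the invariant factors of ∂_1 are all 1, so H_0 = Z.
  H_1: rank ker ∂_1 − rank ∂_2 = (18 − 6) − 12 = 0, and ∂_2 has invariant factor 2 > 1, so H_1 = Z/2.
  H_2: rank ker ∂_2 − rank ∂_3 = (12 − 12) − 0 = 0, and there is no ∂_3, so H_2 = 0.

As a check, the Euler characteristic is 7 − 18 + 12 = 1, which agrees with 1 − 0 + 0 = 1.

H_0 = Z,  H_1 = Z/2,  H_2 = 0.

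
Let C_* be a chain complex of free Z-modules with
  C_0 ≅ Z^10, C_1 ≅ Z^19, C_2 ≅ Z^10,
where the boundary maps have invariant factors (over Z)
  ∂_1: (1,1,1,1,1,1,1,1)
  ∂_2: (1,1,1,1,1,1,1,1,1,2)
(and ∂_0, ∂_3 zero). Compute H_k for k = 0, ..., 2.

H_0 ≅ Z^2,  H_1 ≅ Z ⊕ Z/2,  H_2 = 0.

H_0: b_0 = 10 − 0 − 8 = 2; torsion from ∂_1 factors > 1: none. So H_0 ≅ Z^2.
H_1: b_1 = 19 − 8 − 10 = 1; torsion from ∂_2 factors > 1: [2]. So H_1 ≅ Z ⊕ Z/2.
H_2: b_2 = 10 − 10 − 0 = 0; torsion from ∂_3 factors > 1: none. So H_2 ≅ 0.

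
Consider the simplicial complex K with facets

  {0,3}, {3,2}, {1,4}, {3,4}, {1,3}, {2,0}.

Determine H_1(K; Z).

Order the vertices as 0 < 1 < 2 < 3 < 4. Listing each simplex with vertices in this order, K has dimension 1 with simplices:

  0-simplices (5): [0], [1], [2], [3], [4]
  1-simplices (6): [0,2], [0,3], [1,3], [1,4], [2,3], [3,4]

Hence C_0 ≅ Z^5, C_1 ≅ Z^6.

∂_1: C_1 → C_0 is given by ∂[p,q] = [q] − [p]. For instance
  ∂[3,4] = [4] − [3].
As a 5×6 matrix over Z this has rank 4, with invariant factors (1,1,1,1).

Now H_k = ker ∂_k / im ∂_{k+1}, so:

  H_1: rank ker ∂_1 − rank ∂_2 = (6 − 4) − 0 = 2, and there is no ∂_2, so H_1 = Z^2.

(K is a triangulation of a wedge of 2 circles.)

H_1 = Z^2.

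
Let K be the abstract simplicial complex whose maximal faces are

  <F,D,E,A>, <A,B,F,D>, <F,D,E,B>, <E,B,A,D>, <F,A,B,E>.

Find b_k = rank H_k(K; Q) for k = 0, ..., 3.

b_0 = 1, b_1 = 0, b_2 = 0, b_3 = 1.

K has 5 vertices, 10 edges, 10 triangles, 5 3-simplices.
rank ∂_0 = 0, rank ∂_1 = 4 ⇒ b_0 = 5 − 0 − 4 = 1; all invariant factors of ∂_1 are 1 so no torsion. So H_0 = Z.
rank ∂_1 = 4, rank ∂_2 = 6 ⇒ b_1 = 10 − 4 − 6 = 0; all invariant factors of ∂_2 are 1 so no torsion. So H_1 = 0.
rank ∂_2 = 6, rank ∂_3 = 4 ⇒ b_2 = 10 − 6 − 4 = 0; all invariant factors of ∂_3 are 1 so no torsion. So H_2 = 0.
rank ∂_3 = 4, rank ∂_4 = 0 ⇒ b_3 = 5 − 4 − 0 = 1. So H_3 = Z.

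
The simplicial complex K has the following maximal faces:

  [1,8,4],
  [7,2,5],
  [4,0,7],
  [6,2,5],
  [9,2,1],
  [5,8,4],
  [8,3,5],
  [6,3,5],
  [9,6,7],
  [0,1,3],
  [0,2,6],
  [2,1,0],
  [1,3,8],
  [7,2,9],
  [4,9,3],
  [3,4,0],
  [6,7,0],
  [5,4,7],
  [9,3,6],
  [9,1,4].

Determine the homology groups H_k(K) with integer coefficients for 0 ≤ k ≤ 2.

H_0 ≅ Z,  H_1 ≅ Z ⊕ Z/2,  H_2 = 0.

We work with the vertex ordering 0 < 1 < 2 < 3 < 4 < 5 < 6 < 7 < 8 < 9. The simplices of K, each written with vertices in increasing order, are:

  0-simplices (10): [0], [1], [2], [3], [4], [5], [6], [7], [8], [9]
  1-simplices (30): (30 of them)
  2-simplices (20): (20 of them)

Hence C_0 ≅ Z^10, C_1 ≅ Z^30, C_2 ≅ Z^20.

Boundary ∂_1: C_1 → C_0 is given by ∂[p,q] = [q] − [p].
The resulting 10×30 matrix has rank 9, and its Smith normal form has invariant factors (1,1,1,1,1,1,1,1,1).

Boundary ∂_2: C_2 → C_1 acts by ∂[p,q,r] = [q,r] − [p,r] + [p,q]. For instance
  ∂[3,5,8] = [5,8] − [3,8] + [3,5],
  ∂[1,3,8] = [3,8] − [1,8] + [1,3].
This gives a 30×20 integer matrix of rank 20; reducing to Smith normal form yields diagonal entries (1,1,1,1,1,1,1,1,1,1,1,1,1,1,1,1,1,1,1,2).

Reading off H_k = ker ∂_k / im ∂_{k+1}:

  H_0: rank C_0 − rank ∂_1 = 10 − 9 = 1, and the invariant factors of ∂_1 are all 1, so H_0 = Z.
  H_1: rank ker ∂_1 − rank ∂_2 = (30 − 9) − 20 = 1, and ∂_2 has invariant factor 2 > 1, so H_1 = Z ⊕ Z/2.
  H_2: rank ker ∂_2 − rank ∂_3 = (20 − 20) − 0 = 0, and there is no ∂_3, so H_2 = 0.

As a check, the Euler characteristic is 10 − 30 + 20 = 0, which agrees with 1 − 1 + 0 = 0.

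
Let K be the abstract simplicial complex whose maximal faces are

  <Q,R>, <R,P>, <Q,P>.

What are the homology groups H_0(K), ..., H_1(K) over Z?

H_0 = Z,  H_1 = Z.

Take the total order P < Q < R on the vertex set. Then K (dimension 1) consists of the simplices:

  0-simplices (3): P, Q, R
  1-simplices (3): PQ, PR, QR

so the chain groups are C_0 ≅ Z^3, C_1 ≅ Z^3.

Boundary ∂_1: C_1 → C_0 maps an edge to its endpoints' difference, ∂[p,q] = q − p. For instance
  ∂PR = R − P.
As a 3×3 matrix over Z this has rank 2, with invariant factors (1,1).

Now H_k = ker ∂_k / im ∂_{k+1}, so:

  H_0: rank C_0 − rank ∂_1 = 3 − 2 = 1, and the invariant factors of ∂_1 are all 1, so H_0 = Z.
  H_1: rank ker ∂_1 − rank ∂_2 = (3 − 2) − 0 = 1, and there is no ∂_2, so H_1 = Z.

(K is a triangulation of the circle S^1.)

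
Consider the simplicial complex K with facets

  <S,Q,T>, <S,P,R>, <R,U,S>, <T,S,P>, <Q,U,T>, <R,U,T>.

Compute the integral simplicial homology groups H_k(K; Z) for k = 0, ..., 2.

Order the vertices as P < Q < R < S < T < U. Listing each simplex with vertices in this order, K has dimension 2 with simplices:

  0-simplices (6): P, Q, R, S, T, U
  1-simplices (12): PR, PS, PT, QS, QT, QU, RS, RT, RU, ST, SU, TU
  2-simplices (6): PRS, PST, QST, QTU, RSU, RTU

Hence C_0 ≅ Z^6, C_1 ≅ Z^12, C_2 ≅ Z^6.

Boundary ∂_1: C_1 → C_0 sends each edge [p,q] (with p < q) to q − p.
The resulting 6×12 matrix has rank 5, and its Smith normal form has invariant factors (1,1,1,1,1).

The boundary map ∂_2: C_2 → C_1 acts by ∂[p,q,r] = [q,r] − [p,r] + [p,q]. For instance
  ∂PST = ST − PT + PS,
  ∂RSU = SU − RU + RS.
The resulting 12×6 matrix has rank 6, and its Smith normal form has invariant factors (1,1,1,1,1,1).

Computing H_k = (kernel of ∂_k) / (image of ∂_{k+1}):

  H_0: rank C_0 − rank ∂_1 = 6 − 5 = 1, and the invariant factors of ∂_1 are all 1, so H_0 ≅ Z.
  H_1: rank ker ∂_1 − rank ∂_2 = (12 − 5) − 6 = 1, and the invariant factors of ∂_2 are all 1, so H_1 ≅ Z.
  H_2: rank ker ∂_2 − rank ∂_3 = (6 − 6) − 0 = 0, and there is no ∂_3, so H_2 ≅ 0.

As a check, the Euler characteristic is 6 − 12 + 6 = 0, which agrees with 1 − 1 + 0 = 0.

H_0 ≅ Z,  H_1 ≅ Z,  H_2 = 0.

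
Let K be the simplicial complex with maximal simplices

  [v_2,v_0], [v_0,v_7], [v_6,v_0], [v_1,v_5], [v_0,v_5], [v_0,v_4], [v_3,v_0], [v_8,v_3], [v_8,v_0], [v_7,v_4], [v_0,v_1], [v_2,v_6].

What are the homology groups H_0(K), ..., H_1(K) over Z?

K has 9 vertices, 12 edges.
rank ∂_0 = 0, rank ∂_1 = 8 ⇒ b_0 = 9 − 0 − 8 = 1; all invariant factors of ∂_1 are 1 so no torsion. So H_0 = Z.
rank ∂_1 = 8, rank ∂_2 = 0 ⇒ b_1 = 12 − 8 − 0 = 4. So H_1 = Z^4.

H_0 = Z,  H_1 = Z^4.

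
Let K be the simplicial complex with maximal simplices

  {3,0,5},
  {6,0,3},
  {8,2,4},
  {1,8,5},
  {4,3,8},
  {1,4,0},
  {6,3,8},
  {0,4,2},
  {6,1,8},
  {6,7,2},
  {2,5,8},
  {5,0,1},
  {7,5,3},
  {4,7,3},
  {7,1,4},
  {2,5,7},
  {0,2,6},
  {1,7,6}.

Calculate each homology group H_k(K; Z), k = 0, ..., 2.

H_0 ≅ Z,  H_1 ≅ Z^2,  H_2 ≅ Z.

We work with the vertex ordering 0 < 1 < 2 < 3 < 4 < 5 < 6 < 7 < 8. The simplices of K, each written with vertices in increasing order, are:

  0-simplices (9): [0], [1], [2], [3], [4], [5], [6], [7], [8]
  1-simplices (27): (27 of them)
  2-simplices (18): [0,1,4], [0,1,5], [0,2,4], [0,2,6], [0,3,5], [0,3,6], [1,4,7], [1,5,8], [1,6,7], [1,6,8], [2,4,8], [2,5,7], [2,5,8], [2,6,7], [3,4,7], [3,4,8], [3,5,7], [3,6,8]

Hence C_0 ≅ Z^9, C_1 ≅ Z^27, C_2 ≅ Z^18.

The boundary map ∂_1: C_1 → C_0 is given by ∂[p,q] = [q] − [p]. For instance
  ∂[4,8] = [8] − [4].
The 9×27 boundary matrix has rank 8 and Smith normal form diag(1,1,1,1,1,1,1,1).

∂_2: C_2 → C_1 sends each 2-simplex [p,q,r] to [q,r] − [p,r] + [p,q]. For instance
  ∂[1,5,8] = [5,8] − [1,8] + [1,5],
  ∂[1,6,8] = [6,8] − [1,8] + [1,6].
This gives a 27×18 integer matrix of rank 17; reducing to Smith normal form yields diagonal entries (1,1,1,1,1,1,1,1,1,1,1,1,1,1,1,1,1).

From H_k ≅ ker(∂_k) / im(∂_{k+1}) we obtain:

  H_0: rank C_0 − rank ∂_1 = 9 − 8 = 1, and the invariant factors of ∂_1 are all 1, so H_0 ≅ Z.
  H_1: rank ker ∂_1 − rank ∂_2 = (27 − 8) − 17 = 2, and the invariant factors of ∂_2 are all 1, so H_1 ≅ Z^2.
  H_2: rank ker ∂_2 − rank ∂_3 = (18 − 17) − 0 = 1, and there is no ∂_3, so H_2 ≅ Z.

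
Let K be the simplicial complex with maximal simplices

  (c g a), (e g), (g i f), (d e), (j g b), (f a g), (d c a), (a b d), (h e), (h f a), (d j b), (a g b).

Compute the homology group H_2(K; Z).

H_2 = 0.

Take the total order a < b < c < d < e < f < g < h < i < j on the vertex set. Then K (dimension 2) consists of the simplices:

  0-simplices (10): a, b, c, d, e, f, g, h, i, j
  1-simplices (20): ab, ac, ad, af, ag, ah, bd, bg, bj, cd, cg, de, dj, eg, eh, fg, fh, fi, gi, gj
  2-simplices (9): abd, abg, acd, acg, afg, afh, bdj, bgj, fgi

Hence C_0 ≅ Z^10, C_1 ≅ Z^20, C_2 ≅ Z^9.

∂_1: C_1 → C_0 maps an edge to its endpoints' difference, ∂[p,q] = q − p.
The resulting 10×20 matrix has rank 9, and its Smith normal form has invariant factors (1,1,1,1,1,1,1,1,1).

The boundary map ∂_2: C_2 → C_1 maps a triangle to the signed sum of its edges. For instance
  ∂bgj = gj − bj + bg,
  ∂acd = cd − ad + ac.
This gives a 20×9 integer matrix of rank 9; reducing to Smith normal form yields diagonal entries (1,1,1,1,1,1,1,1,1).

Reading off H_k = ker ∂_k / im ∂_{k+1}:

  H_2: rank ker ∂_2 − rank ∂_3 = (9 − 9) − 0 = 0, and there is no ∂_3, so H_2 ≅ 0.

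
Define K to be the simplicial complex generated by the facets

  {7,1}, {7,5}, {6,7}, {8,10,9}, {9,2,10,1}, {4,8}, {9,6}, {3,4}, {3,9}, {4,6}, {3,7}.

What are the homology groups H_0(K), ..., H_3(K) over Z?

K has 10 vertices, 17 edges, 5 triangles, 1 3-simplex.
rank ∂_0 = 0, rank ∂_1 = 9 ⇒ b_0 = 10 − 0 − 9 = 1; all invariant factors of ∂_1 are 1 so no torsion. So H_0 ≅ Z.
rank ∂_1 = 9, rank ∂_2 = 4 ⇒ b_1 = 17 − 9 − 4 = 4; all invariant factors of ∂_2 are 1 so no torsion. So H_1 ≅ Z^4.
rank ∂_2 = 4, rank ∂_3 = 1 ⇒ b_2 = 5 − 4 − 1 = 0; all invariant factors of ∂_3 are 1 so no torsion. So H_2 ≅ 0.
rank ∂_3 = 1, rank ∂_4 = 0 ⇒ b_3 = 1 − 1 − 0 = 0. So H_3 ≅ 0.

H_0 ≅ Z,  H_1 ≅ Z^4,  H_2 = 0,  H_3 = 0.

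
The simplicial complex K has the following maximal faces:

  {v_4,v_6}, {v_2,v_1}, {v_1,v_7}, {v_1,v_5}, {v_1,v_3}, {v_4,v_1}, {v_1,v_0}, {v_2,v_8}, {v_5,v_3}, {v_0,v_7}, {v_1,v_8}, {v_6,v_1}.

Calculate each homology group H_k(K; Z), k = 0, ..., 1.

H_0 = Z,  H_1 = Z^4.

K has 9 vertices, 12 edges.
rank ∂_0 = 0, rank ∂_1 = 8 ⇒ b_0 = 9 − 0 − 8 = 1; all invariant factors of ∂_1 are 1 so no torsion. So H_0 ≅ Z.
rank ∂_1 = 8, rank ∂_2 = 0 ⇒ b_1 = 12 − 8 − 0 = 4. So H_1 ≅ Z^4.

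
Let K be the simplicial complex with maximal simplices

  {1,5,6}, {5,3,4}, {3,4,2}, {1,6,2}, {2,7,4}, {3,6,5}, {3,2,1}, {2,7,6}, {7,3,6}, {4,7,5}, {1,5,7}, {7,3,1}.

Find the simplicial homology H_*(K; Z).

H_0 = Z,  H_1 = Z/2Z,  H_2 = 0.

We work with the vertex ordering 1 < 2 < 3 < 4 < 5 < 6 < 7. The simplices of K, each written with vertices in increasing order, are:

  0-simplices (7): [1], [2], [3], [4], [5], [6], [7]
  1-simplices (18): [1,2], [1,3], [1,5], [1,6], [1,7], [2,3], [2,4], [2,6], [2,7], [3,4], [3,5], [3,6], [3,7], [4,5], [4,7], [5,6], [5,7], [6,7]
  2-simplices (12): [1,2,3], [1,2,6], [1,3,7], [1,5,6], [1,5,7], [2,3,4], [2,4,7], [2,6,7], [3,4,5], [3,5,6], [3,6,7], [4,5,7]

Hence C_0 ≅ Z^7, C_1 ≅ Z^18, C_2 ≅ Z^12.

The boundary map ∂_1: C_1 → C_0 is given by ∂[p,q] = [q] − [p].
The resulting 7×18 matrix has rank 6, and its Smith normal form has invariant factors (1,1,1,1,1,1).

The boundary map ∂_2: C_2 → C_1 maps a triangle to the signed sum of its edges. For instance
  ∂[1,2,3] = [2,3] − [1,3] + [1,2],
  ∂[1,5,7] = [5,7] − [1,7] + [1,5].
The resulting 18×12 matrix has rank 12, and its Smith normal form has invariant factors (1,1,1,1,1,1,1,1,1,1,1,2).

Now H_k = ker ∂_k / im ∂_{k+1}, so:

  H_0: rank C_0 − rank ∂_1 = 7 − 6 = 1, and the invariant factors of ∂_1 are all 1, so H_0 = Z.
  H_1: rank ker ∂_1 − rank ∂_2 = (18 − 6) − 12 = 0, and ∂_2 has invariant factor 2 > 1, so H_1 = Z/2Z.
  H_2: rank ker ∂_2 − rank ∂_3 = (12 − 12) − 0 = 0, and there is no ∂_3, so H_2 = 0.

(K is a triangulation of the real projective plane RP^2.)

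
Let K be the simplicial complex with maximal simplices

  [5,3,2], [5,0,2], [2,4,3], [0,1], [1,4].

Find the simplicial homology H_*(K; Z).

Take the total order 0 < 1 < 2 < 3 < 4 < 5 on the vertex set. Then K (dimension 2) consists of the simplices:

  0-simplices (6): [0], [1], [2], [3], [4], [5]
  1-simplices (9): [0,1], [0,2], [0,5], [1,4], [2,3], [2,4], [2,5], [3,4], [3,5]
  2-simplices (3): [0,2,5], [2,3,4], [2,3,5]

giving chain groups C_0 ≅ Z^6, C_1 ≅ Z^9, C_2 ≅ Z^3.

∂_1: C_1 → C_0 is given by ∂[p,q] = [q] − [p].
This gives a 6×9 integer matrix of rank 5; reducing to Smith normal form yields diagonal entries (1,1,1,1,1).

Boundary ∂_2: C_2 → C_1 maps a triangle to the signed sum of its edges. For instance
  ∂[0,2,5] = [2,5] − [0,5] + [0,2],
  ∂[2,3,5] = [3,5] − [2,5] + [2,3].
This gives a 9×3 integer matrix of rank 3; reducing to Smith normal form yields diagonal entries (1,1,1).

Now H_k = ker ∂_k / im ∂_{k+1}, so:

  H_0: rank C_0 − rank ∂_1 = 6 − 5 = 1, and the invariant factors of ∂_1 are all 1, so H_0 = Z.
  H_1: rank ker ∂_1 − rank ∂_2 = (9 − 5) − 3 = 1, and the invariant factors of ∂_2 are all 1, so H_1 = Z.
  H_2: rank ker ∂_2 − rank ∂_3 = (3 − 3) − 0 = 0, and there is no ∂_3, so H_2 = 0.

H_0 ≅ Z,  H_1 ≅ Z,  H_2 = 0.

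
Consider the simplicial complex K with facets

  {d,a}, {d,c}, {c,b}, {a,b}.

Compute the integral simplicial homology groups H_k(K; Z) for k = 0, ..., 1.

H_0 ≅ Z,  H_1 ≅ Z.

K has 4 vertices, 4 edges.
rank ∂_0 = 0, rank ∂_1 = 3 ⇒ b_0 = 4 − 0 − 3 = 1; all invariant factors of ∂_1 are 1 so no torsion. So H_0 ≅ Z.
rank ∂_1 = 3, rank ∂_2 = 0 ⇒ b_1 = 4 − 3 − 0 = 1. So H_1 ≅ Z.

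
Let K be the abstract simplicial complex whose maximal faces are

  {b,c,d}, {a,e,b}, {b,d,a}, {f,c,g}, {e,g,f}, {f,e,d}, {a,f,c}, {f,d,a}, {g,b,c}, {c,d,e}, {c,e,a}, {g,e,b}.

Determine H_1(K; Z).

H_1 ≅ Z/2Z.

We work with the vertex ordering a < b < c < d < e < f < g. The simplices of K, each written with vertices in increasing order, are:

  0-simplices (7): a, b, c, d, e, f, g
  1-simplices (18): ab, ac, ad, ae, af, bc, bd, be, bg, cd, ce, cf, cg, de, df, ef, eg, fg
  2-simplices (12): abd, abe, ace, acf, adf, bcd, bcg, beg, cde, cfg, def, efg

so the chain groups are C_0 ≅ Z^7, C_1 ≅ Z^18, C_2 ≅ Z^12.

∂_1: C_1 → C_0 maps an edge to its endpoints' difference, ∂[p,q] = q − p.
As a 7×18 matrix over Z this has rank 6, with invariant factors (1,1,1,1,1,1).

The boundary map ∂_2: C_2 → C_1 maps a triangle to the signed sum of its edges. For instance
  ∂adf = df − af + ad,
  ∂bcg = cg − bg + bc.
The resulting 18×12 matrix has rank 12, and its Smith normal form has invariant factors (1,1,1,1,1,1,1,1,1,1,1,2).

From H_k ≅ ker(∂_k) / im(∂_{k+1}) we obtain:

  H_1: rank ker ∂_1 − rank ∂_2 = (18 − 6) − 12 = 0, and ∂_2 has invariant factor 2 > 1, so H_1 = Z/2Z.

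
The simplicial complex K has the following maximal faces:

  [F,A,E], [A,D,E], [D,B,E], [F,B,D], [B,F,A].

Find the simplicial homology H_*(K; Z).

Order the vertices as A < B < D < E < F. Listing each simplex with vertices in this order, K has dimension 2 with simplices:

  0-simplices (5): A, B, D, E, F
  1-simplices (10): AB, AD, AE, AF, BD, BE, BF, DE, DF, EF
  2-simplices (5): ABF, ADE, AEF, BDE, BDF

so the chain groups are C_0 ≅ Z^5, C_1 ≅ Z^10, C_2 ≅ Z^5.

Boundary ∂_1: C_1 → C_0 maps an edge to its endpoints' difference, ∂[p,q] = q − p.
As a 5×10 matrix over Z this has rank 4, with invariant factors (1,1,1,1).

Boundary ∂_2: C_2 → C_1 maps a triangle to the signed sum of its edges. For instance
  ∂AEF = EF − AF + AE,
  ∂BDF = DF − BF + BD.
This gives a 10×5 integer matrix of rank 5; reducing to Smith normal form yields diagonal entries (1,1,1,1,1).

Now H_k = ker ∂_k / im ∂_{k+1}, so:

  H_0: rank C_0 − rank ∂_1 = 5 − 4 = 1, and the invariant factors of ∂_1 are all 1, so H_0 = Z.
  H_1: rank ker ∂_1 − rank ∂_2 = (10 − 4) − 5 = 1, and the invariant factors of ∂_2 are all 1, so H_1 = Z.
  H_2: rank ker ∂_2 − rank ∂_3 = (5 − 5) − 0 = 0, and there is no ∂_3, so H_2 = 0.

(K is a triangulation of the Möbius band.)

H_0 ≅ Z,  H_1 ≅ Z,  H_2 = 0.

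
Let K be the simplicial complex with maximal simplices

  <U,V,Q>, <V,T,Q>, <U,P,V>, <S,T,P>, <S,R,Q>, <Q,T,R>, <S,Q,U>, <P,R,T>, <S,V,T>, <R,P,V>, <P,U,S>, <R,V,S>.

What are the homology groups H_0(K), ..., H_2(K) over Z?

Take the total order P < Q < R < S < T < U < V on the vertex set. Then K (dimension 2) consists of the simplices:

  0-simplices (7): P, Q, R, S, T, U, V
  1-simplices (18): PR, PS, PT, PU, PV, QR, QS, QT, QU, QV, RS, RT, RV, ST, SU, SV, TV, UV
  2-simplices (12): PRT, PRV, PST, PSU, PUV, QRS, QRT, QSU, QTV, QUV, RSV, STV

so the chain groups are C_0 ≅ Z^7, C_1 ≅ Z^18, C_2 ≅ Z^12.

∂_1: C_1 → C_0 maps an edge to its endpoints' difference, ∂[p,q] = q − p. For instance
  ∂ST = T − S.
The resulting 7×18 matrix has rank 6, and its Smith normal form has invariant factors (1,1,1,1,1,1).

Boundary ∂_2: C_2 → C_1 acts by ∂[p,q,r] = [q,r] − [p,r] + [p,q]. For instance
  ∂PRV = RV − PV + PR,
  ∂QUV = UV − QV + QU.
The resulting 18×12 matrix has rank 12, and its Smith normal form has invariant factors (1,1,1,1,1,1,1,1,1,1,1,2).

Reading off H_k = ker ∂_k / im ∂_{k+1}:

  H_0: rank C_0 − rank ∂_1 = 7 − 6 = 1, and the invariant factors of ∂_1 are all 1, so H_0 = Z.
  H_1: rank ker ∂_1 − rank ∂_2 = (18 − 6) − 12 = 0, and ∂_2 has invariant factor 2 > 1, so H_1 = Z/2.
  H_2: rank ker ∂_2 − rank ∂_3 = (12 − 12) − 0 = 0, and there is no ∂_3, so H_2 = 0.

As a check, the Euler characteristic is 7 − 18 + 12 = 1, which agrees with 1 − 0 + 0 = 1.

H_0 = Z,  H_1 = Z/2,  H_2 = 0.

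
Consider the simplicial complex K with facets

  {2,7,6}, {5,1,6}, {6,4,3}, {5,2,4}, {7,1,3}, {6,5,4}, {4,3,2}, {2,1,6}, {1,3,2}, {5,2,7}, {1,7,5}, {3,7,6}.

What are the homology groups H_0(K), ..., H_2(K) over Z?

Fix the vertex order 1 < 2 < 3 < 4 < 5 < 6 < 7 and write every simplex with vertices in increasing order. Then dim K = 2 and the simplices of K are:

  0-simplices (7): [1], [2], [3], [4], [5], [6], [7]
  1-simplices (18): [1,2], [1,3], [1,5], [1,6], [1,7], [2,3], [2,4], [2,5], [2,6], [2,7], [3,4], [3,6], [3,7], [4,5], [4,6], [5,6], [5,7], [6,7]
  2-simplices (12): [1,2,3], [1,2,6], [1,3,7], [1,5,6], [1,5,7], [2,3,4], [2,4,5], [2,5,7], [2,6,7], [3,4,6], [3,6,7], [4,5,6]

Hence C_0 ≅ Z^7, C_1 ≅ Z^18, C_2 ≅ Z^12.

The boundary map ∂_1: C_1 → C_0 sends each edge [p,q] (with p < q) to q − p. For instance
  ∂[5,7] = [7] − [5].
This gives a 7×18 integer matrix of rank 6; reducing to Smith normal form yields diagonal entries (1,1,1,1,1,1).

The boundary map ∂_2: C_2 → C_1 acts by ∂[p,q,r] = [q,r] − [p,r] + [p,q]. For instance
  ∂[1,3,7] = [3,7] − [1,7] + [1,3],
  ∂[2,6,7] = [6,7] − [2,7] + [2,6].
The resulting 18×12 matrix has rank 12, and its Smith normal form has invariant factors (1,1,1,1,1,1,1,1,1,1,1,2).

Reading off H_k = ker ∂_k / im ∂_{k+1}:

  H_0: rank C_0 − rank ∂_1 = 7 − 6 = 1, and the invariant factors of ∂_1 are all 1, so H_0 = Z.
  H_1: rank ker ∂_1 − rank ∂_2 = (18 − 6) − 12 = 0, and ∂_2 has invariant factor 2 > 1, so H_1 = Z/2Z.
  H_2: rank ker ∂_2 − rank ∂_3 = (12 − 12) − 0 = 0, and there is no ∂_3, so H_2 = 0.

As a check, the Euler characteristic is 7 − 18 + 12 = 1, which agrees with 1 − 0 + 0 = 1.

H_0 = Z,  H_1 = Z/2Z,  H_2 = 0.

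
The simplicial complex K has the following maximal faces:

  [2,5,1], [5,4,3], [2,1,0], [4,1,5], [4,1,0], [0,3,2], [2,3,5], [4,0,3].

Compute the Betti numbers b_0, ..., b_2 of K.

b_0 = 1, b_1 = 0, b_2 = 1.

K has 6 vertices, 12 edges, 8 triangles.
rank ∂_0 = 0, rank ∂_1 = 5 ⇒ b_0 = 6 − 0 − 5 = 1; all invariant factors of ∂_1 are 1 so no torsion. So H_0 ≅ Z.
rank ∂_1 = 5, rank ∂_2 = 7 ⇒ b_1 = 12 − 5 − 7 = 0; all invariant factors of ∂_2 are 1 so no torsion. So H_1 ≅ 0.
rank ∂_2 = 7, rank ∂_3 = 0 ⇒ b_2 = 8 − 7 − 0 = 1. So H_2 ≅ Z.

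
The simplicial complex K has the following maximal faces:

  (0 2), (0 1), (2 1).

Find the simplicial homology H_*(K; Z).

H_0 = Z,  H_1 = Z.

Fix the vertex order 0 < 1 < 2 and write every simplex with vertices in increasing order. Then dim K = 1 and the simplices of K are:

  0-simplices (3): [0], [1], [2]
  1-simplices (3): [0,1], [0,2], [1,2]

Hence C_0 ≅ Z^3, C_1 ≅ Z^3.

∂_1: C_1 → C_0 is given by ∂[p,q] = [q] − [p].
The 3×3 boundary matrix has rank 2 and Smith normal form diag(1,1).

Reading off H_k = ker ∂_k / im ∂_{k+1}:

  H_0: rank C_0 − rank ∂_1 = 3 − 2 = 1, and the invariant factors of ∂_1 are all 1, so H_0 ≅ Z.
  H_1: rank ker ∂_1 − rank ∂_2 = (3 − 2) − 0 = 1, and there is no ∂_2, so H_1 ≅ Z.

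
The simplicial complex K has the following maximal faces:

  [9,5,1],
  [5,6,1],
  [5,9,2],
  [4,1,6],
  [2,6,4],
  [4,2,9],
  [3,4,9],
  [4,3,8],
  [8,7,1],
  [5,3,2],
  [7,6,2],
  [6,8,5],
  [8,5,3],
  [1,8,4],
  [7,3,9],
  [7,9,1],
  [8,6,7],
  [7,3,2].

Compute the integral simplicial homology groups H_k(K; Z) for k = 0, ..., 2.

H_0 ≅ Z,  H_1 ≅ Z ⊕ Z/2,  H_2 = 0.

Fix the vertex order 1 < 2 < 3 < 4 < 5 < 6 < 7 < 8 < 9 and write every simplex with vertices in increasing order. Then dim K = 2 and the simplices of K are:

  0-simplices (9): [1], [2], [3], [4], [5], [6], [7], [8], [9]
  1-simplices (27): (27 of them)
  2-simplices (18): [1,4,6], [1,4,8], [1,5,6], [1,5,9], [1,7,8], [1,7,9], [2,3,5], [2,3,7], [2,4,6], [2,4,9], [2,5,9], [2,6,7], [3,4,8], [3,4,9], [3,5,8], [3,7,9], [5,6,8], [6,7,8]

so the chain groups are C_0 ≅ Z^9, C_1 ≅ Z^27, C_2 ≅ Z^18.

∂_1: C_1 → C_0 maps an edge to its endpoints' difference, ∂[p,q] = q − p.
This gives a 9×27 integer matrix of rank 8; reducing to Smith normal form yields diagonal entries (1,1,1,1,1,1,1,1).

∂_2: C_2 → C_1 maps a triangle to the signed sum of its edges. For instance
  ∂[2,3,5] = [3,5] − [2,5] + [2,3],
  ∂[5,6,8] = [6,8] − [5,8] + [5,6].
As a 27×18 matrix over Z this has rank 18, with invariant factors (1,1,1,1,1,1,1,1,1,1,1,1,1,1,1,1,1,2).

Computing H_k = (kernel of ∂_k) / (image of ∂_{k+1}):

  H_0: rank C_0 − rank ∂_1 = 9 − 8 = 1, and the invariant factors of ∂_1 are all 1, so H_0 = Z.
  H_1: rank ker ∂_1 − rank ∂_2 = (27 − 8) − 18 = 1, and ∂_2 has invariant factor 2 > 1, so H_1 = Z ⊕ Z/2.
  H_2: rank ker ∂_2 − rank ∂_3 = (18 − 18) − 0 = 0, and there is no ∂_3, so H_2 = 0.

As a check, the Euler characteristic is 9 − 27 + 18 = 0, which agrees with 1 − 1 + 0 = 0.
(K is a triangulation of the Klein bottle.)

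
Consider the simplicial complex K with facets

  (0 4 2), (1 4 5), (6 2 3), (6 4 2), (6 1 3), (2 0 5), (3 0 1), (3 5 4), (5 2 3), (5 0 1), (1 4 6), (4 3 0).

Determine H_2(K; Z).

K has 7 vertices, 18 edges, 12 triangles.
rank ∂_2 = 12, rank ∂_3 = 0 ⇒ b_2 = 12 − 12 − 0 = 0. So H_2 ≅ 0.

H_2 = 0.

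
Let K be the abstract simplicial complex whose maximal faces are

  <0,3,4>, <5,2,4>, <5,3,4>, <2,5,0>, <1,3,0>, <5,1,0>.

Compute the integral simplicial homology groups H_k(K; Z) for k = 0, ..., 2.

H_0 = Z,  H_1 = Z,  H_2 = 0.

Order the vertices as 0 < 1 < 2 < 3 < 4 < 5. Listing each simplex with vertices in this order, K has dimension 2 with simplices:

  0-simplices (6): [0], [1], [2], [3], [4], [5]
  1-simplices (12): [0,1], [0,2], [0,3], [0,4], [0,5], [1,3], [1,5], [2,4], [2,5], [3,4], [3,5], [4,5]
  2-simplices (6): [0,1,3], [0,1,5], [0,2,5], [0,3,4], [2,4,5], [3,4,5]

giving chain groups C_0 ≅ Z^6, C_1 ≅ Z^12, C_2 ≅ Z^6.

∂_1: C_1 → C_0 maps an edge to its endpoints' difference, ∂[p,q] = q − p.
As a 6×12 matrix over Z this has rank 5, with invariant factors (1,1,1,1,1).

The boundary map ∂_2: C_2 → C_1 maps a triangle to the signed sum of its edges. For instance
  ∂[0,1,3] = [1,3] − [0,3] + [0,1],
  ∂[0,1,5] = [1,5] − [0,5] + [0,1].
As a 12×6 matrix over Z this has rank 6, with invariant factors (1,1,1,1,1,1).

Now H_k = ker ∂_k / im ∂_{k+1}, so:

  H_0: rank C_0 − rank ∂_1 = 6 − 5 = 1, and the invariant factors of ∂_1 are all 1, so H_0 ≅ Z.
  H_1: rank ker ∂_1 − rank ∂_2 = (12 − 5) − 6 = 1, and the invariant factors of ∂_2 are all 1, so H_1 ≅ Z.
  H_2: rank ker ∂_2 − rank ∂_3 = (6 − 6) − 0 = 0, and there is no ∂_3, so H_2 ≅ 0.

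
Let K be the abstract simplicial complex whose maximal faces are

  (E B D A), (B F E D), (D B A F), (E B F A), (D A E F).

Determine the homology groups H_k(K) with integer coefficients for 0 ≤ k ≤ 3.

K has 5 vertices, 10 edges, 10 triangles, 5 3-simplices.
rank ∂_0 = 0, rank ∂_1 = 4 ⇒ b_0 = 5 − 0 − 4 = 1; all invariant factors of ∂_1 are 1 so no torsion. So H_0 = Z.
rank ∂_1 = 4, rank ∂_2 = 6 ⇒ b_1 = 10 − 4 − 6 = 0; all invariant factors of ∂_2 are 1 so no torsion. So H_1 = 0.
rank ∂_2 = 6, rank ∂_3 = 4 ⇒ b_2 = 10 − 6 − 4 = 0; all invariant factors of ∂_3 are 1 so no torsion. So H_2 = 0.
rank ∂_3 = 4, rank ∂_4 = 0 ⇒ b_3 = 5 − 4 − 0 = 1. So H_3 = Z.

H_0 = Z,  H_1 = 0,  H_2 = 0,  H_3 = Z.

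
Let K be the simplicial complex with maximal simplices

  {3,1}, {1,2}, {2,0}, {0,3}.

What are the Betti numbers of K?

Fix the vertex order 0 < 1 < 2 < 3 and write every simplex with vertices in increasing order. Then dim K = 1 and the simplices of K are:

  0-simplices (4): [0], [1], [2], [3]
  1-simplices (4): [0,2], [0,3], [1,2], [1,3]

so the chain groups are C_0 ≅ Z^4, C_1 ≅ Z^4.

The boundary map ∂_1: C_1 → C_0 sends each edge [p,q] (with p < q) to q − p.
The resulting 4×4 matrix has rank 3, and its Smith normal form has invariant factors (1,1,1).

Reading off H_k = ker ∂_k / im ∂_{k+1}:

  H_0: rank C_0 − rank ∂_1 = 4 − 3 = 1, and the invariant factors of ∂_1 are all 1, so H_0 = Z.
  H_1: rank ker ∂_1 − rank ∂_2 = (4 − 3) − 0 = 1, and there is no ∂_2, so H_1 = Z.

Hence the Betti numbers are b_0 = 1, b_1 = 1.

b_0 = 1, b_1 = 1.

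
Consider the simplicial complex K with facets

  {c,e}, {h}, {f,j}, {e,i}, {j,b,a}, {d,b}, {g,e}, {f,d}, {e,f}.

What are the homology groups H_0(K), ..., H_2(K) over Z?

Take the total order a < b < c < d < e < f < g < h < i < j on the vertex set. Then K (dimension 2) consists of the simplices:

  0-simplices (10): a, b, c, d, e, f, g, h, i, j
  1-simplices (10): ab, aj, bd, bj, ce, df, ef, eg, ei, fj
  2-simplices (1): abj

giving chain groups C_0 ≅ Z^10, C_1 ≅ Z^10, C_2 ≅ Z^1.

Boundary ∂_1: C_1 → C_0 maps an edge to its endpoints' difference, ∂[p,q] = q − p. For instance
  ∂fj = j − f.
This gives a 10×10 integer matrix of rank 8; reducing to Smith normal form yields diagonal entries (1,1,1,1,1,1,1,1).

∂_2: C_2 → C_1 acts by ∂[p,q,r] = [q,r] − [p,r] + [p,q]. For instance
  ∂abj = bj − aj + ab.
As a 10×1 matrix over Z this has rank 1, with invariant factors (1).

Computing H_k = (kernel of ∂_k) / (image of ∂_{k+1}):

  H_0: rank C_0 − rank ∂_1 = 10 − 8 = 2, and the invariant factors of ∂_1 are all 1, so H_0 ≅ Z^2.
  H_1: rank ker ∂_1 − rank ∂_2 = (10 − 8) − 1 = 1, and the invariant factors of ∂_2 are all 1, so H_1 ≅ Z.
  H_2: rank ker ∂_2 − rank ∂_3 = (1 − 1) − 0 = 0, and there is no ∂_3, so H_2 ≅ 0.

As a check, the Euler characteristic is 10 − 10 + 1 = 1, which agrees with 2 − 1 + 0 = 1.

H_0 ≅ Z^2,  H_1 ≅ Z,  H_2 = 0.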